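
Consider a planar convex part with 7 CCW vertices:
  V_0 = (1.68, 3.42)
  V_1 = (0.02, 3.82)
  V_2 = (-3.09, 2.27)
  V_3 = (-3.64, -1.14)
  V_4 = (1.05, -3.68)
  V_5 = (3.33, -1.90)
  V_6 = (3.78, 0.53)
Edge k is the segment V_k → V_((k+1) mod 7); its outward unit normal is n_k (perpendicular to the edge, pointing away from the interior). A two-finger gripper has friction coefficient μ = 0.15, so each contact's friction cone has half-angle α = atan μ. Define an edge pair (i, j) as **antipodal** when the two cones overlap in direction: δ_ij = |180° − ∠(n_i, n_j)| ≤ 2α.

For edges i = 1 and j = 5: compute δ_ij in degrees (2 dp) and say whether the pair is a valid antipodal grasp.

α = atan 0.15 = 8.53°;  2α = 17.06°
edge 1: e_1 = (-3.11, -1.55);  n_1 = (-0.4461, +0.8950)
edge 5: e_5 = (+0.45, +2.43);  n_5 = (+0.9833, -0.1821)
∠(n_1, n_5) = 126.98°
δ = |180° − 126.98°| = 53.02°
53.02° > 2α = 17.06°  →  invalid

δ = 53.02°, invalid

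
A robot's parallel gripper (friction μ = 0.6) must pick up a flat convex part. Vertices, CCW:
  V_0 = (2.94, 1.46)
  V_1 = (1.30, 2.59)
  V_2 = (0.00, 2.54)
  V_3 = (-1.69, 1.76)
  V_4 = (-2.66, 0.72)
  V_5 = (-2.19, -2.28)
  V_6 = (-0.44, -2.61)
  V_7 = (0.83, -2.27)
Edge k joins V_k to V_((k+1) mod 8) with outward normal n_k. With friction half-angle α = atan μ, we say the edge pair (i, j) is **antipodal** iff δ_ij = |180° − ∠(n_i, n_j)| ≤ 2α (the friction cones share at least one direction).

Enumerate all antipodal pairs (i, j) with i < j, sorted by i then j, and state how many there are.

count = 13; pairs: (0,4), (0,5), (0,6), (1,5), (1,6), (1,7), (2,5), (2,6), (2,7), (3,5), (3,6), (3,7), (4,7)

α = atan 0.6 = 30.96°;  2α = 61.93°
n_0 = (+0.5674, +0.8235)
n_1 = (-0.0384, +0.9993)
n_2 = (-0.4191, +0.9080)
n_3 = (-0.7313, +0.6821)
n_4 = (-0.9879, -0.1548)
n_5 = (-0.1853, -0.9827)
n_6 = (+0.2586, -0.9660)
n_7 = (+0.8704, -0.4924)
  (0,1): δ = 143.23°  ·
  (0,2): δ = 120.66°  ·
  (0,3): δ = 98.44°  ·
  (0,4): δ = 46.53°  ✓
  (0,5): δ = 23.89°  ✓
  (0,6): δ = 49.56°  ✓
  (0,7): δ = 95.07°  ·
  (1,2): δ = 157.43°  ·
  (1,3): δ = 135.21°  ·
  (1,4): δ = 83.30°  ·
  (1,5): δ = 12.88°  ✓
  (1,6): δ = 12.78°  ✓
  (1,7): δ = 58.30°  ✓
  (2,3): δ = 157.78°  ·
  (2,4): δ = 105.87°  ·
  (2,5): δ = 35.45°  ✓
  (2,6): δ = 9.79°  ✓
  (2,7): δ = 35.73°  ✓
  (3,4): δ = 128.09°  ·
  (3,5): δ = 57.67°  ✓
  (3,6): δ = 32.01°  ✓
  (3,7): δ = 13.51°  ✓
  (4,5): δ = 109.58°  ·
  (4,6): δ = 83.92°  ·
  (4,7): δ = 38.40°  ✓
  (5,6): δ = 154.33°  ·
  (5,7): δ = 108.82°  ·
  (6,7): δ = 134.48°  ·
antipodal pairs: 13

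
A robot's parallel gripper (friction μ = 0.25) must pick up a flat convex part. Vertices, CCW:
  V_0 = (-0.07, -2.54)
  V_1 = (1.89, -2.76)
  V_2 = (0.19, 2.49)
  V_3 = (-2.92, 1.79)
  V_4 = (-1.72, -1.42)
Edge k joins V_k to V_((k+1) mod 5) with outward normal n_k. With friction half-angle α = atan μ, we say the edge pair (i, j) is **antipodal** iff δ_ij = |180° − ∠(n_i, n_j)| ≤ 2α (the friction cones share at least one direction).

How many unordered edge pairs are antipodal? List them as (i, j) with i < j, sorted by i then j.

count = 2; pairs: (0,2), (1,3)

α = atan 0.25 = 14.04°;  2α = 28.07°
n_0 = (-0.1115, -0.9938)
n_1 = (+0.9514, +0.3081)
n_2 = (-0.2196, +0.9756)
n_3 = (-0.9367, -0.3502)
n_4 = (-0.5616, -0.8274)
  (0,1): δ = 65.65°  ·
  (0,2): δ = 19.09°  ✓
  (0,3): δ = 116.90°  ·
  (0,4): δ = 152.24°  ·
  (1,2): δ = 95.26°  ·
  (1,3): δ = 2.55°  ✓
  (1,4): δ = 37.89°  ·
  (2,3): δ = 82.19°  ·
  (2,4): δ = 46.85°  ·
  (3,4): δ = 144.67°  ·
antipodal pairs: 2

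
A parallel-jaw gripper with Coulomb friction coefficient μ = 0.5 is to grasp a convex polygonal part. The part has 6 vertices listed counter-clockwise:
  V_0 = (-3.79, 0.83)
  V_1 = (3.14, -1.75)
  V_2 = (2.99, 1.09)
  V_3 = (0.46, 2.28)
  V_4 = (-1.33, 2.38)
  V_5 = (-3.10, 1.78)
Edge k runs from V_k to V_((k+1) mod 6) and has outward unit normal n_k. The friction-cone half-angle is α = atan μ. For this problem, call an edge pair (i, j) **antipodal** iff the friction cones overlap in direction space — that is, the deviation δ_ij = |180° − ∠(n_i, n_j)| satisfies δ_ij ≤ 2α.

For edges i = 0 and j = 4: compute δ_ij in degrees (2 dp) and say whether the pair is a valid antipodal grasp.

α = atan 0.5 = 26.57°;  2α = 53.13°
edge 0: e_0 = (+6.93, -2.58);  n_0 = (-0.3489, -0.9372)
edge 4: e_4 = (-1.77, -0.60);  n_4 = (-0.3210, +0.9471)
∠(n_0, n_4) = 140.85°
δ = |180° − 140.85°| = 39.15°
39.15° ≤ 2α = 53.13°  →  valid

δ = 39.15°, valid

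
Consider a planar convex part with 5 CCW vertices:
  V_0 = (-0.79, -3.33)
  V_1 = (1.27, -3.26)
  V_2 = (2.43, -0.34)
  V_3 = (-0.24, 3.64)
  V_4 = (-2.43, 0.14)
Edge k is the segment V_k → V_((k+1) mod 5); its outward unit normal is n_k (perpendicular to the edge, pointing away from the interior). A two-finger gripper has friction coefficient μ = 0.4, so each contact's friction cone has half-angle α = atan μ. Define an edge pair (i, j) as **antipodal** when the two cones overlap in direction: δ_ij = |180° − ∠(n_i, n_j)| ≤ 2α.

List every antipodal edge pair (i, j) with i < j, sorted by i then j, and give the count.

count = 2; pairs: (1,3), (2,4)

α = atan 0.4 = 21.80°;  2α = 43.60°
n_0 = (+0.0340, -0.9994)
n_1 = (+0.9294, -0.3692)
n_2 = (+0.8304, +0.5571)
n_3 = (-0.8477, +0.5304)
n_4 = (-0.9041, -0.4273)
  (0,1): δ = 113.61°  ·
  (0,2): δ = 58.09°  ·
  (0,3): δ = 56.02°  ·
  (0,4): δ = 113.35°  ·
  (1,2): δ = 124.48°  ·
  (1,3): δ = 10.37°  ✓
  (1,4): δ = 46.96°  ·
  (2,3): δ = 65.89°  ·
  (2,4): δ = 8.56°  ✓
  (3,4): δ = 122.67°  ·
antipodal pairs: 2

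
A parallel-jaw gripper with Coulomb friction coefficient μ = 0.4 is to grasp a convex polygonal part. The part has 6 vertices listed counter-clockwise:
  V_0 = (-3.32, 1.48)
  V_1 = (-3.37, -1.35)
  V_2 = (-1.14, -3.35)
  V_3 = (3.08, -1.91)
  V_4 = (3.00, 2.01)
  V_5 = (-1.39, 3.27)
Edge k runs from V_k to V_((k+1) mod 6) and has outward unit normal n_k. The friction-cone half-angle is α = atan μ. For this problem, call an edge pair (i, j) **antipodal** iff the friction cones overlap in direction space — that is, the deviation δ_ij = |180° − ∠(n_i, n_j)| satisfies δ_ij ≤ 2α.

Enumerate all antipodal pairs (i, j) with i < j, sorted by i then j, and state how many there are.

count = 4; pairs: (0,3), (1,4), (2,4), (2,5)

α = atan 0.4 = 21.80°;  2α = 43.60°
n_0 = (-0.9998, +0.0177)
n_1 = (-0.6677, -0.7445)
n_2 = (+0.3229, -0.9464)
n_3 = (+0.9998, +0.0204)
n_4 = (+0.2759, +0.9612)
n_5 = (-0.6800, +0.7332)
  (0,1): δ = 130.88°  ·
  (0,2): δ = 70.15°  ·
  (0,3): δ = 2.18°  ✓
  (0,4): δ = 75.00°  ·
  (0,5): δ = 133.86°  ·
  (1,2): δ = 119.27°  ·
  (1,3): δ = 46.94°  ·
  (1,4): δ = 25.87°  ✓
  (1,5): δ = 84.73°  ·
  (2,3): δ = 107.67°  ·
  (2,4): δ = 34.86°  ✓
  (2,5): δ = 24.00°  ✓
  (3,4): δ = 107.18°  ·
  (3,5): δ = 48.32°  ·
  (4,5): δ = 121.14°  ·
antipodal pairs: 4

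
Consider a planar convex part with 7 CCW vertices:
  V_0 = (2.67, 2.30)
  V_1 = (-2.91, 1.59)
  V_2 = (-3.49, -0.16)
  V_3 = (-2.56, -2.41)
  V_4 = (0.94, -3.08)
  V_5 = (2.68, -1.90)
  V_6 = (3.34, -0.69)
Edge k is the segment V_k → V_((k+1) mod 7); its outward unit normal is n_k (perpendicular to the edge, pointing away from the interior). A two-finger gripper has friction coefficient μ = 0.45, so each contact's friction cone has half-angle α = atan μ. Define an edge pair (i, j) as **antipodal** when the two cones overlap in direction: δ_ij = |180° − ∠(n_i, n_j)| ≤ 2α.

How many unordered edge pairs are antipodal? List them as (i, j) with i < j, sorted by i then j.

α = atan 0.45 = 24.23°;  2α = 48.46°
n_0 = (-0.1262, +0.9920)
n_1 = (-0.9492, +0.3146)
n_2 = (-0.9242, -0.3820)
n_3 = (-0.1880, -0.9822)
n_4 = (+0.5613, -0.8276)
n_5 = (+0.8779, -0.4789)
n_6 = (+0.9758, +0.2187)
  (0,1): δ = 115.59°  ·
  (0,2): δ = 74.79°  ·
  (0,3): δ = 18.09°  ✓
  (0,4): δ = 26.89°  ✓
  (0,5): δ = 54.14°  ·
  (0,6): δ = 95.38°  ·
  (1,2): δ = 139.21°  ·
  (1,3): δ = 82.50°  ·
  (1,4): δ = 37.52°  ✓
  (1,5): δ = 10.27°  ✓
  (1,6): δ = 30.97°  ✓
  (2,3): δ = 123.29°  ·
  (2,4): δ = 78.31°  ·
  (2,5): δ = 51.07°  ·
  (2,6): δ = 9.83°  ✓
  (3,4): δ = 135.02°  ·
  (3,5): δ = 107.77°  ·
  (3,6): δ = 66.53°  ·
  (4,5): δ = 152.75°  ·
  (4,6): δ = 111.51°  ·
  (5,6): δ = 138.76°  ·
antipodal pairs: 6

count = 6; pairs: (0,3), (0,4), (1,4), (1,5), (1,6), (2,6)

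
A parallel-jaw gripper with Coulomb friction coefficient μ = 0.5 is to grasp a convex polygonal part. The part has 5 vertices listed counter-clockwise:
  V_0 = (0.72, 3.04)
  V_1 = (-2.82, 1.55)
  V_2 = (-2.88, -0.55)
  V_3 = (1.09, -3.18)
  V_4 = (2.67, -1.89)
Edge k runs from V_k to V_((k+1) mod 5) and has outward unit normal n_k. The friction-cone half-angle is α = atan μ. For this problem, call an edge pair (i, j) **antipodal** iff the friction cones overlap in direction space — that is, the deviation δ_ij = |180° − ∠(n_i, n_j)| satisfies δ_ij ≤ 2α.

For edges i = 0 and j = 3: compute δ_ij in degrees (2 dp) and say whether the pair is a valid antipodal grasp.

δ = 16.40°, valid

α = atan 0.5 = 26.57°;  2α = 53.13°
edge 0: e_0 = (-3.54, -1.49);  n_0 = (-0.3879, +0.9217)
edge 3: e_3 = (+1.58, +1.29);  n_3 = (+0.6324, -0.7746)
∠(n_0, n_3) = 163.60°
δ = |180° − 163.60°| = 16.40°
16.40° ≤ 2α = 53.13°  →  valid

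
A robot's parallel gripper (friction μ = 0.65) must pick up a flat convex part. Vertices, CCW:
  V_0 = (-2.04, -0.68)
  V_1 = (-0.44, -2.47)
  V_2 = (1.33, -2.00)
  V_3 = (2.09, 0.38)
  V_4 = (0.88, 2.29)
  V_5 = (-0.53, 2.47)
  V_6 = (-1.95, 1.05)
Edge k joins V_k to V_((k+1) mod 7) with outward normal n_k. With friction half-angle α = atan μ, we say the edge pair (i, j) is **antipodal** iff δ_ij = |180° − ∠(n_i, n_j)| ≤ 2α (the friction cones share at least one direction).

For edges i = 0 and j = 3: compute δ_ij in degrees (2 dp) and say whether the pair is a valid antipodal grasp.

δ = 9.44°, valid

α = atan 0.65 = 33.02°;  2α = 66.05°
edge 0: e_0 = (+1.60, -1.79);  n_0 = (-0.7456, -0.6664)
edge 3: e_3 = (-1.21, +1.91);  n_3 = (+0.8448, +0.5352)
∠(n_0, n_3) = 170.56°
δ = |180° − 170.56°| = 9.44°
9.44° ≤ 2α = 66.05°  →  valid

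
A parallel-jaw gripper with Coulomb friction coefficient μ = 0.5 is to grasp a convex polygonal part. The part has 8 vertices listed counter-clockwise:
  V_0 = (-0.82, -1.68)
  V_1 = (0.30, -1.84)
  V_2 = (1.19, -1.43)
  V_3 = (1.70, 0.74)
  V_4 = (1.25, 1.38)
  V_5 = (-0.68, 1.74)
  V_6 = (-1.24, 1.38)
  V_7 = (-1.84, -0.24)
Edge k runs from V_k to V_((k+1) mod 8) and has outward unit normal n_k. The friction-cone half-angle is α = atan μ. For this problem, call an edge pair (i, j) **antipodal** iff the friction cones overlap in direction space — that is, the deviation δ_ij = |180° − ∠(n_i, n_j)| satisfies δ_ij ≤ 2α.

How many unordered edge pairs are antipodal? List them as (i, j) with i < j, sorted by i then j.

count = 11; pairs: (0,3), (0,4), (0,5), (1,4), (1,5), (1,6), (2,5), (2,6), (2,7), (3,7), (4,7)

α = atan 0.5 = 26.57°;  2α = 53.13°
n_0 = (-0.1414, -0.9899)
n_1 = (+0.4184, -0.9083)
n_2 = (+0.9735, -0.2288)
n_3 = (+0.8180, +0.5752)
n_4 = (+0.1834, +0.9830)
n_5 = (-0.5408, +0.8412)
n_6 = (-0.9377, +0.3473)
n_7 = (-0.8160, -0.5780)
  (0,1): δ = 147.14°  ·
  (0,2): δ = 95.10°  ·
  (0,3): δ = 46.76°  ✓
  (0,4): δ = 2.44°  ✓
  (0,5): δ = 40.87°  ✓
  (0,6): δ = 77.81°  ·
  (0,7): δ = 133.44°  ·
  (1,2): δ = 127.96°  ·
  (1,3): δ = 79.62°  ·
  (1,4): δ = 35.30°  ✓
  (1,5): δ = 8.00°  ✓
  (1,6): δ = 44.94°  ✓
  (1,7): δ = 100.58°  ·
  (2,3): δ = 131.66°  ·
  (2,4): δ = 87.34°  ·
  (2,5): δ = 44.04°  ✓
  (2,6): δ = 7.10°  ✓
  (2,7): δ = 48.54°  ✓
  (3,4): δ = 135.68°  ·
  (3,5): δ = 92.38°  ·
  (3,6): δ = 55.44°  ·
  (3,7): δ = 0.20°  ✓
  (4,5): δ = 136.70°  ·
  (4,6): δ = 99.76°  ·
  (4,7): δ = 44.12°  ✓
  (5,6): δ = 143.06°  ·
  (5,7): δ = 87.42°  ·
  (6,7): δ = 124.37°  ·
antipodal pairs: 11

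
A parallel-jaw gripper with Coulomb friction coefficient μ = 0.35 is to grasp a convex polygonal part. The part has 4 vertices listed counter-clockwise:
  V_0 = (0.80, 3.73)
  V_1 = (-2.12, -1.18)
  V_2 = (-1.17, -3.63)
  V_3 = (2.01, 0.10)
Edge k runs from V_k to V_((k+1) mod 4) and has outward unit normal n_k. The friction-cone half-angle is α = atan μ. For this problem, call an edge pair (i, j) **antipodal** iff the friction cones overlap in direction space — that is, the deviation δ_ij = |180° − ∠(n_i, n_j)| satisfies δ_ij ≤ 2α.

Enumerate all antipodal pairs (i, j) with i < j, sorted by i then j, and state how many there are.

α = atan 0.35 = 19.29°;  2α = 38.58°
n_0 = (-0.8595, +0.5111)
n_1 = (-0.9324, -0.3615)
n_2 = (+0.7610, -0.6488)
n_3 = (+0.9487, +0.3162)
  (0,1): δ = 128.07°  ·
  (0,2): δ = 9.71°  ✓
  (0,3): δ = 49.18°  ·
  (1,2): δ = 61.64°  ·
  (1,3): δ = 2.76°  ✓
  (2,3): δ = 121.12°  ·
antipodal pairs: 2

count = 2; pairs: (0,2), (1,3)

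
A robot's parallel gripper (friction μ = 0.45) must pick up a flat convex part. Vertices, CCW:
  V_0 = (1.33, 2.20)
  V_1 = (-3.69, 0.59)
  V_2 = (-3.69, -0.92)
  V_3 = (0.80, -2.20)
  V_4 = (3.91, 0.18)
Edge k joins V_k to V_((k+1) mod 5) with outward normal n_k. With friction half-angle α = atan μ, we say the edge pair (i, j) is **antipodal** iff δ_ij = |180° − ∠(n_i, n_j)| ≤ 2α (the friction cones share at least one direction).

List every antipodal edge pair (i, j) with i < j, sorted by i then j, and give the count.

α = atan 0.45 = 24.23°;  2α = 48.46°
n_0 = (-0.3054, +0.9522)
n_1 = (-1.0000, -0.0000)
n_2 = (-0.2742, -0.9617)
n_3 = (+0.6077, -0.7941)
n_4 = (+0.6165, +0.7874)
  (0,1): δ = 107.78°  ·
  (0,2): δ = 33.69°  ✓
  (0,3): δ = 19.64°  ✓
  (0,4): δ = 124.16°  ·
  (1,2): δ = 105.91°  ·
  (1,3): δ = 52.57°  ·
  (1,4): δ = 51.94°  ·
  (2,3): δ = 126.66°  ·
  (2,4): δ = 22.15°  ✓
  (3,4): δ = 75.48°  ·
antipodal pairs: 3

count = 3; pairs: (0,2), (0,3), (2,4)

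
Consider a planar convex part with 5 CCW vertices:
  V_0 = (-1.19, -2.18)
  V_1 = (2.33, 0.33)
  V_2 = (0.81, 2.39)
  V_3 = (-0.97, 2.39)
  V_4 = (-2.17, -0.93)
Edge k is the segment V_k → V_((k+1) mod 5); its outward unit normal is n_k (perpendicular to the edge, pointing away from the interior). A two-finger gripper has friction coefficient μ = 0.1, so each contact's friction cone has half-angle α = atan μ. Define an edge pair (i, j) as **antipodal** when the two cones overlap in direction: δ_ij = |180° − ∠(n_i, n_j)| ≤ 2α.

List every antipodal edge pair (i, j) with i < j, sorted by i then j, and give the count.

α = atan 0.1 = 5.71°;  2α = 11.42°
n_0 = (+0.5806, -0.8142)
n_1 = (+0.8047, +0.5937)
n_2 = (+0.0000, +1.0000)
n_3 = (-0.9405, +0.3399)
n_4 = (-0.7870, -0.6170)
  (0,1): δ = 89.07°  ·
  (0,2): δ = 35.49°  ·
  (0,3): δ = 34.64°  ·
  (0,4): δ = 92.60°  ·
  (1,2): δ = 126.42°  ·
  (1,3): δ = 56.29°  ·
  (1,4): δ = 1.67°  ✓
  (2,3): δ = 109.87°  ·
  (2,4): δ = 51.90°  ·
  (3,4): δ = 122.03°  ·
antipodal pairs: 1

count = 1; pairs: (1,4)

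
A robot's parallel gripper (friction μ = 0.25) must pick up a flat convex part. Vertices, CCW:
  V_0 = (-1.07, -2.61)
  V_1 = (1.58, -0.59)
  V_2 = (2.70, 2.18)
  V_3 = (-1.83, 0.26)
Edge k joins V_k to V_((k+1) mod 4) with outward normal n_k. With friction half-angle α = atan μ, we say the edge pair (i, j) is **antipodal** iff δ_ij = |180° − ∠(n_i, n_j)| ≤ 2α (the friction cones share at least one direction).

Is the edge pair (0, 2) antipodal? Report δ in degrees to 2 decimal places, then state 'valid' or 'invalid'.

δ = 14.35°, valid

α = atan 0.25 = 14.04°;  2α = 28.07°
edge 0: e_0 = (+2.65, +2.02);  n_0 = (+0.6062, -0.7953)
edge 2: e_2 = (-4.53, -1.92);  n_2 = (-0.3902, +0.9207)
∠(n_0, n_2) = 165.65°
δ = |180° − 165.65°| = 14.35°
14.35° ≤ 2α = 28.07°  →  valid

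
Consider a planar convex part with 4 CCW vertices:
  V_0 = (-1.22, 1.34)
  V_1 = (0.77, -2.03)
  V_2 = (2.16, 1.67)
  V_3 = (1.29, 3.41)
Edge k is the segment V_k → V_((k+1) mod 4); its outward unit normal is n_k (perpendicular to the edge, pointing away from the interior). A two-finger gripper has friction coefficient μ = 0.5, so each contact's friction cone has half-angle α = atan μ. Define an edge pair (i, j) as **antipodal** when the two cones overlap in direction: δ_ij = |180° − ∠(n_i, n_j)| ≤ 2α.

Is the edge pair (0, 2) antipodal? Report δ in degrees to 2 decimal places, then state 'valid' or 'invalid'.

α = atan 0.5 = 26.57°;  2α = 53.13°
edge 0: e_0 = (+1.99, -3.37);  n_0 = (-0.8611, -0.5085)
edge 2: e_2 = (-0.87, +1.74);  n_2 = (+0.8944, +0.4472)
∠(n_0, n_2) = 176.00°
δ = |180° − 176.00°| = 4.00°
4.00° ≤ 2α = 53.13°  →  valid

δ = 4.00°, valid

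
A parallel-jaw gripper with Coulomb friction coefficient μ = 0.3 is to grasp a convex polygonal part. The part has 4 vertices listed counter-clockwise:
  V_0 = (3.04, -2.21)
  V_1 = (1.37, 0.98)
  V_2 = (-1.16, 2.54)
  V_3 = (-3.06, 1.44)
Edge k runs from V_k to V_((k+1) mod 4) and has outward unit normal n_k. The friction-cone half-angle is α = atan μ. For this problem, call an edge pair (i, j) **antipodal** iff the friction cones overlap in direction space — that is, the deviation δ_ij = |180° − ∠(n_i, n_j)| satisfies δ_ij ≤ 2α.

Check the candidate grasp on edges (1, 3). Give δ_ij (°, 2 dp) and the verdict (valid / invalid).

δ = 0.76°, valid

α = atan 0.3 = 16.70°;  2α = 33.40°
edge 1: e_1 = (-2.53, +1.56);  n_1 = (+0.5248, +0.8512)
edge 3: e_3 = (+6.10, -3.65);  n_3 = (-0.5135, -0.8581)
∠(n_1, n_3) = 179.24°
δ = |180° − 179.24°| = 0.76°
0.76° ≤ 2α = 33.40°  →  valid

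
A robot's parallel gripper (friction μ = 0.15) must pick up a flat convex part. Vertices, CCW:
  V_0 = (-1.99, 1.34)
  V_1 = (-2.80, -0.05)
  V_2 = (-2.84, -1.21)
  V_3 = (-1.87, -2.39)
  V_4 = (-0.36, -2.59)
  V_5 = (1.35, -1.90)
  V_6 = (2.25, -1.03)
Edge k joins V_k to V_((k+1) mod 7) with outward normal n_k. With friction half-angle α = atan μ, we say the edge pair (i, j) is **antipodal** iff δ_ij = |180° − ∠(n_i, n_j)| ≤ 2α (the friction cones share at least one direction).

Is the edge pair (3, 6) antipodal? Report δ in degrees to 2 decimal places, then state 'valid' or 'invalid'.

δ = 21.66°, invalid

α = atan 0.15 = 8.53°;  2α = 17.06°
edge 3: e_3 = (+1.51, -0.20);  n_3 = (-0.1313, -0.9913)
edge 6: e_6 = (-4.24, +2.37);  n_6 = (+0.4879, +0.8729)
∠(n_3, n_6) = 158.34°
δ = |180° − 158.34°| = 21.66°
21.66° > 2α = 17.06°  →  invalid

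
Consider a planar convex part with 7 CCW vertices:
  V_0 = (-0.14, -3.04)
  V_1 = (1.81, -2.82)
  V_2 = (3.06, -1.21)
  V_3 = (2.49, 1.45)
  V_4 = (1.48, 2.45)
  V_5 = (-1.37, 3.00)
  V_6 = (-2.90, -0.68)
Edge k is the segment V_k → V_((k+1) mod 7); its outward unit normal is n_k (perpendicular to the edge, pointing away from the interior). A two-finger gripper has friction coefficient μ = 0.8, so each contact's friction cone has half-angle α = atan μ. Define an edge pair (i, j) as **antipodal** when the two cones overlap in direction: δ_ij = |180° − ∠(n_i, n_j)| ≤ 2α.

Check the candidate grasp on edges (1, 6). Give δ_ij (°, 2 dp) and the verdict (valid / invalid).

α = atan 0.8 = 38.66°;  2α = 77.32°
edge 1: e_1 = (+1.25, +1.61);  n_1 = (+0.7899, -0.6133)
edge 6: e_6 = (+2.76, -2.36);  n_6 = (-0.6499, -0.7600)
∠(n_1, n_6) = 92.71°
δ = |180° − 92.71°| = 87.29°
87.29° > 2α = 77.32°  →  invalid

δ = 87.29°, invalid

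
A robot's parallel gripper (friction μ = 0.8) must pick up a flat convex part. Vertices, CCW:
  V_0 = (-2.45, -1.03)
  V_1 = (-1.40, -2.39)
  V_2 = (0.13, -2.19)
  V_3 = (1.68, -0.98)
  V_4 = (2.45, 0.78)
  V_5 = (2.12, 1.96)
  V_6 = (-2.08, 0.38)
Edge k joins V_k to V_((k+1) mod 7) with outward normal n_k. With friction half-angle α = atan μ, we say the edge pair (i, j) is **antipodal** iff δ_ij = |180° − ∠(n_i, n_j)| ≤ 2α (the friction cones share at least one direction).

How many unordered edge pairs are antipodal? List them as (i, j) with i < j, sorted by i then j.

count = 10; pairs: (0,3), (0,4), (0,5), (1,5), (1,6), (2,5), (2,6), (3,5), (3,6), (4,6)

α = atan 0.8 = 38.66°;  2α = 77.32°
n_0 = (-0.7915, -0.6111)
n_1 = (+0.1296, -0.9916)
n_2 = (+0.6153, -0.7883)
n_3 = (+0.9162, -0.4008)
n_4 = (+0.9630, +0.2693)
n_5 = (-0.3521, +0.9360)
n_6 = (-0.9673, +0.2538)
  (0,1): δ = 120.22°  ·
  (0,2): δ = 89.69°  ·
  (0,3): δ = 61.30°  ✓
  (0,4): δ = 22.05°  ✓
  (0,5): δ = 72.95°  ✓
  (0,6): δ = 127.63°  ·
  (1,2): δ = 149.47°  ·
  (1,3): δ = 121.08°  ·
  (1,4): δ = 81.82°  ·
  (1,5): δ = 13.17°  ✓
  (1,6): δ = 67.85°  ✓
  (2,3): δ = 151.61°  ·
  (2,4): δ = 112.35°  ·
  (2,5): δ = 17.36°  ✓
  (2,6): δ = 37.32°  ✓
  (3,4): δ = 140.75°  ·
  (3,5): δ = 45.75°  ✓
  (3,6): δ = 8.93°  ✓
  (4,5): δ = 85.01°  ·
  (4,6): δ = 30.33°  ✓
  (5,6): δ = 125.32°  ·
antipodal pairs: 10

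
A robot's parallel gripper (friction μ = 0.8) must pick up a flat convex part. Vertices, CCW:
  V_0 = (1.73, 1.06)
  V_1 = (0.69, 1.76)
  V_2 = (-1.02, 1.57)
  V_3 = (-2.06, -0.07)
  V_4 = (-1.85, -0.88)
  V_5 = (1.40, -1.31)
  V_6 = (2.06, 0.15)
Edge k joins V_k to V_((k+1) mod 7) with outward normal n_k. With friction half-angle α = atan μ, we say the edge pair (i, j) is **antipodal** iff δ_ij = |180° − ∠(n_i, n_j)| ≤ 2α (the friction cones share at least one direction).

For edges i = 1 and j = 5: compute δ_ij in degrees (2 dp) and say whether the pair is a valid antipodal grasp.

δ = 59.33°, valid

α = atan 0.8 = 38.66°;  2α = 77.32°
edge 1: e_1 = (-1.71, -0.19);  n_1 = (-0.1104, +0.9939)
edge 5: e_5 = (+0.66, +1.46);  n_5 = (+0.9112, -0.4119)
∠(n_1, n_5) = 120.67°
δ = |180° − 120.67°| = 59.33°
59.33° ≤ 2α = 77.32°  →  valid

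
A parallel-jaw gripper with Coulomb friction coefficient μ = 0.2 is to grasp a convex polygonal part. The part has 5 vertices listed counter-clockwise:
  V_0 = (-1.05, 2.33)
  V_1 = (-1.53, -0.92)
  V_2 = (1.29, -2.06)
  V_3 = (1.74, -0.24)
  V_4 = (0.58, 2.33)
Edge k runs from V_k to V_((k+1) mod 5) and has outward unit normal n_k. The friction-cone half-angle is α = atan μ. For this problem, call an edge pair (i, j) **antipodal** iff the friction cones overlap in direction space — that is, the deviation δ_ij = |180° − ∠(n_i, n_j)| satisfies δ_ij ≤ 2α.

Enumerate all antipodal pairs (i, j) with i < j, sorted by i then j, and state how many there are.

count = 2; pairs: (0,2), (1,4)

α = atan 0.2 = 11.31°;  2α = 22.62°
n_0 = (-0.9893, +0.1461)
n_1 = (-0.3748, -0.9271)
n_2 = (+0.9708, -0.2400)
n_3 = (+0.9115, +0.4114)
n_4 = (+0.0000, +1.0000)
  (0,1): δ = 103.61°  ·
  (0,2): δ = 5.49°  ✓
  (0,3): δ = 32.69°  ·
  (0,4): δ = 98.40°  ·
  (1,2): δ = 81.88°  ·
  (1,3): δ = 43.70°  ·
  (1,4): δ = 22.01°  ✓
  (2,3): δ = 141.82°  ·
  (2,4): δ = 76.11°  ·
  (3,4): δ = 114.29°  ·
antipodal pairs: 2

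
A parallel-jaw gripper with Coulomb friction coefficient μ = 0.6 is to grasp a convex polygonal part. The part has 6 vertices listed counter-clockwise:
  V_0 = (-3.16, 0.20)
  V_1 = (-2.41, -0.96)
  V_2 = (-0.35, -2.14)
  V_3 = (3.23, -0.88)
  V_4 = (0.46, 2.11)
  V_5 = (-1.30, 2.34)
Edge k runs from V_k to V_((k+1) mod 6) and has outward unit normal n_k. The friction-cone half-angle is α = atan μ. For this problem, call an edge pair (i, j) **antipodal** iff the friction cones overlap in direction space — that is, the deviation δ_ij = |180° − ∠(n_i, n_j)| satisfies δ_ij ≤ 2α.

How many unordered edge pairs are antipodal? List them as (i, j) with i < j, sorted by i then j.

count = 6; pairs: (0,3), (0,4), (1,3), (1,4), (2,4), (2,5)

α = atan 0.6 = 30.96°;  2α = 61.93°
n_0 = (-0.8398, -0.5430)
n_1 = (-0.4970, -0.8677)
n_2 = (+0.3320, -0.9433)
n_3 = (+0.7336, +0.6796)
n_4 = (+0.1296, +0.9916)
n_5 = (-0.7548, +0.6560)
  (0,1): δ = 152.69°  ·
  (0,2): δ = 103.49°  ·
  (0,3): δ = 9.93°  ✓
  (0,4): δ = 49.67°  ✓
  (0,5): δ = 106.12°  ·
  (1,2): δ = 130.81°  ·
  (1,3): δ = 17.38°  ✓
  (1,4): δ = 22.36°  ✓
  (1,5): δ = 78.81°  ·
  (2,3): δ = 66.58°  ·
  (2,4): δ = 26.84°  ✓
  (2,5): δ = 29.61°  ✓
  (3,4): δ = 140.26°  ·
  (3,5): δ = 83.81°  ·
  (4,5): δ = 123.55°  ·
antipodal pairs: 6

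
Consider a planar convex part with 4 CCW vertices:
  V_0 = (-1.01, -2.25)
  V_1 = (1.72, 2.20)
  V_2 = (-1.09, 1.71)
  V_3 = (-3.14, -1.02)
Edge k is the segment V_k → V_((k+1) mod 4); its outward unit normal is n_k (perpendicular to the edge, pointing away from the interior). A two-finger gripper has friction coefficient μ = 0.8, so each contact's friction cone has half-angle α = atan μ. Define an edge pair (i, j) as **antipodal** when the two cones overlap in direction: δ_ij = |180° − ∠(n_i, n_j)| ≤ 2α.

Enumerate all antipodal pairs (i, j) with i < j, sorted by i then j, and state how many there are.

count = 3; pairs: (0,1), (0,2), (1,3)

α = atan 0.8 = 38.66°;  2α = 77.32°
n_0 = (+0.8524, -0.5229)
n_1 = (-0.1718, +0.9851)
n_2 = (-0.7996, +0.6005)
n_3 = (-0.5001, -0.8660)
  (0,1): δ = 48.58°  ✓
  (0,2): δ = 5.38°  ✓
  (0,3): δ = 91.52°  ·
  (1,2): δ = 136.80°  ·
  (1,3): δ = 39.90°  ✓
  (2,3): δ = 83.10°  ·
antipodal pairs: 3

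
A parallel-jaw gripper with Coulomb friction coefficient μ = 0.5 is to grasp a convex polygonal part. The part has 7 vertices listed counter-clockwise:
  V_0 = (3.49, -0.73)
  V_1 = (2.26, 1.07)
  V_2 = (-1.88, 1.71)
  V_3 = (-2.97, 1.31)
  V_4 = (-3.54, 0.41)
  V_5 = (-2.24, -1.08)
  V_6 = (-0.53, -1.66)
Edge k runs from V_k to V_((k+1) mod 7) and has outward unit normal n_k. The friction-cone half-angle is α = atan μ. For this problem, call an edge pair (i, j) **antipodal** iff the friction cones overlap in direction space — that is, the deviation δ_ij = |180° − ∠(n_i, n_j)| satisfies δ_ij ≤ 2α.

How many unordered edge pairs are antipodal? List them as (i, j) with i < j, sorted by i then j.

count = 8; pairs: (0,4), (0,5), (1,4), (1,5), (1,6), (2,5), (2,6), (3,6)

α = atan 0.5 = 26.57°;  2α = 53.13°
n_0 = (+0.8256, +0.5642)
n_1 = (+0.1528, +0.9883)
n_2 = (-0.3445, +0.9388)
n_3 = (-0.8448, +0.5351)
n_4 = (-0.7535, -0.6574)
n_5 = (-0.3212, -0.9470)
n_6 = (+0.2254, -0.9743)
  (0,1): δ = 133.13°  ·
  (0,2): δ = 104.19°  ·
  (0,3): δ = 66.69°  ·
  (0,4): δ = 6.76°  ✓
  (0,5): δ = 36.92°  ✓
  (0,6): δ = 68.68°  ·
  (1,2): δ = 151.06°  ·
  (1,3): δ = 113.56°  ·
  (1,4): δ = 40.11°  ✓
  (1,5): δ = 9.95°  ✓
  (1,6): δ = 21.81°  ✓
  (2,3): δ = 142.50°  ·
  (2,4): δ = 69.05°  ·
  (2,5): δ = 38.89°  ✓
  (2,6): δ = 7.13°  ✓
  (3,4): δ = 106.55°  ·
  (3,5): δ = 76.39°  ·
  (3,6): δ = 44.63°  ✓
  (4,5): δ = 149.84°  ·
  (4,6): δ = 118.08°  ·
  (5,6): δ = 148.24°  ·
antipodal pairs: 8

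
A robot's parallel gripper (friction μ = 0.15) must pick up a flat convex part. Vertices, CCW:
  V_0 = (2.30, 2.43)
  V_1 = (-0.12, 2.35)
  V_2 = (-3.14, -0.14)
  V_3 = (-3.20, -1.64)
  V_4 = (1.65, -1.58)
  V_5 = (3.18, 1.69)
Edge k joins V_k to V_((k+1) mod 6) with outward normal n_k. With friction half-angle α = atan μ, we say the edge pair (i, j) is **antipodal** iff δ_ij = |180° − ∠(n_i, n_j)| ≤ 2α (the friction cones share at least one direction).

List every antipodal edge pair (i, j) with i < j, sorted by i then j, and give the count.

count = 1; pairs: (0,3)

α = atan 0.15 = 8.53°;  2α = 17.06°
n_0 = (-0.0330, +0.9995)
n_1 = (-0.6362, +0.7716)
n_2 = (-0.9992, +0.0400)
n_3 = (+0.0124, -0.9999)
n_4 = (+0.9058, -0.4238)
n_5 = (+0.6436, +0.7654)
  (0,1): δ = 142.39°  ·
  (0,2): δ = 94.18°  ·
  (0,3): δ = 1.18°  ✓
  (0,4): δ = 63.03°  ·
  (0,5): δ = 138.05°  ·
  (1,2): δ = 131.80°  ·
  (1,3): δ = 38.80°  ·
  (1,4): δ = 25.42°  ·
  (1,5): δ = 100.43°  ·
  (2,3): δ = 87.00°  ·
  (2,4): δ = 22.78°  ·
  (2,5): δ = 52.23°  ·
  (3,4): δ = 115.78°  ·
  (3,5): δ = 40.77°  ·
  (4,5): δ = 104.99°  ·
antipodal pairs: 1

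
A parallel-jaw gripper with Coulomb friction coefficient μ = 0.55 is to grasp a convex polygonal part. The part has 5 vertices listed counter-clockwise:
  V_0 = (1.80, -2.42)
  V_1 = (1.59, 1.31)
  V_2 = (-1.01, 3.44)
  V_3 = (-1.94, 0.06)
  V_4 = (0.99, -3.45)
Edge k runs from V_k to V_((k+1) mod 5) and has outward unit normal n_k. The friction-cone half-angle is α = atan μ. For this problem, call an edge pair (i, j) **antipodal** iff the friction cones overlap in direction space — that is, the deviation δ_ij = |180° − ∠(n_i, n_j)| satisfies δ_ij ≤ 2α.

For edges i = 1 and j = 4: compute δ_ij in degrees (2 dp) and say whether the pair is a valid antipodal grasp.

α = atan 0.55 = 28.81°;  2α = 57.62°
edge 1: e_1 = (-2.60, +2.13);  n_1 = (+0.6337, +0.7736)
edge 4: e_4 = (+0.81, +1.03);  n_4 = (+0.7861, -0.6182)
∠(n_1, n_4) = 88.86°
δ = |180° − 88.86°| = 91.14°
91.14° > 2α = 57.62°  →  invalid

δ = 91.14°, invalid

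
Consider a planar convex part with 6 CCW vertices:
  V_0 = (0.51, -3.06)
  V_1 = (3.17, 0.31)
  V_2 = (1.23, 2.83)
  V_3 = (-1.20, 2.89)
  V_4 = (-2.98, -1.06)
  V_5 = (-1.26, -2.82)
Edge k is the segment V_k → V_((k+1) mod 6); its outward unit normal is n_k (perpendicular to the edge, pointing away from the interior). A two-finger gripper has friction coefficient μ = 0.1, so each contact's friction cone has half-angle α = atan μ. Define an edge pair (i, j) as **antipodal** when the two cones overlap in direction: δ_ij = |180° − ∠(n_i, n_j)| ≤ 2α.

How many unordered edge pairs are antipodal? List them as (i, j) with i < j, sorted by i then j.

α = atan 0.1 = 5.71°;  2α = 11.42°
n_0 = (+0.7849, -0.6196)
n_1 = (+0.7924, +0.6100)
n_2 = (+0.0247, +0.9997)
n_3 = (-0.9117, +0.4108)
n_4 = (-0.7152, -0.6989)
n_5 = (-0.1344, -0.9909)
  (0,1): δ = 104.12°  ·
  (0,2): δ = 53.13°  ·
  (0,3): δ = 14.03°  ·
  (0,4): δ = 82.63°  ·
  (0,5): δ = 120.56°  ·
  (1,2): δ = 129.00°  ·
  (1,3): δ = 61.85°  ·
  (1,4): δ = 6.75°  ✓
  (1,5): δ = 44.69°  ·
  (2,3): δ = 112.84°  ·
  (2,4): δ = 44.24°  ·
  (2,5): δ = 6.31°  ✓
  (3,4): δ = 111.40°  ·
  (3,5): δ = 73.46°  ·
  (4,5): δ = 142.06°  ·
antipodal pairs: 2

count = 2; pairs: (1,4), (2,5)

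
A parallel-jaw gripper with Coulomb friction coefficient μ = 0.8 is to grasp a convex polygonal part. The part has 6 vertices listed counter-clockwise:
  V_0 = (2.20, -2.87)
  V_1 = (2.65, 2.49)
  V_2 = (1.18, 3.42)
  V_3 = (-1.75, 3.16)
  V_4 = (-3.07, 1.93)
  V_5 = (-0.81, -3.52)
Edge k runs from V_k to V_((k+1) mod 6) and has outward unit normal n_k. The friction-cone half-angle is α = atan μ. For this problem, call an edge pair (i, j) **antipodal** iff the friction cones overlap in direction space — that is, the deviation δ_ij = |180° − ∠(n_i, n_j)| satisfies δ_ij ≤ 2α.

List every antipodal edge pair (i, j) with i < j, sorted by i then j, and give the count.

α = atan 0.8 = 38.66°;  2α = 77.32°
n_0 = (+0.9965, -0.0837)
n_1 = (+0.5346, +0.8451)
n_2 = (-0.0884, +0.9961)
n_3 = (-0.6817, +0.7316)
n_4 = (-0.9237, -0.3831)
n_5 = (+0.2111, -0.9775)
  (0,1): δ = 117.52°  ·
  (0,2): δ = 80.13°  ·
  (0,3): δ = 42.22°  ✓
  (0,4): δ = 27.32°  ✓
  (0,5): δ = 106.98°  ·
  (1,2): δ = 142.61°  ·
  (1,3): δ = 104.70°  ·
  (1,4): δ = 35.16°  ✓
  (1,5): δ = 44.51°  ✓
  (2,3): δ = 142.09°  ·
  (2,4): δ = 72.55°  ✓
  (2,5): δ = 7.11°  ✓
  (3,4): δ = 110.46°  ·
  (3,5): δ = 30.79°  ✓
  (4,5): δ = 100.34°  ·
antipodal pairs: 7

count = 7; pairs: (0,3), (0,4), (1,4), (1,5), (2,4), (2,5), (3,5)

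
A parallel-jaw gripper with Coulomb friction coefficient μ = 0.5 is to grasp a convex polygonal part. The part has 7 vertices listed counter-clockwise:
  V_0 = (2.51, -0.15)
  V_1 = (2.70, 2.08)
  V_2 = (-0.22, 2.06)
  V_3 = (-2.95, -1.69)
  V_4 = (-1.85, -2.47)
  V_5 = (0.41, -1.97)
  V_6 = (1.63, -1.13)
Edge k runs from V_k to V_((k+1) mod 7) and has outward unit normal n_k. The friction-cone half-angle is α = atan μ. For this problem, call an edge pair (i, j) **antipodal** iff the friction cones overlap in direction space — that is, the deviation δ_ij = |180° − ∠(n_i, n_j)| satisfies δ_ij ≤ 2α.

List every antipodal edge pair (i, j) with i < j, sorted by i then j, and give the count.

α = atan 0.5 = 26.57°;  2α = 53.13°
n_0 = (+0.9964, -0.0849)
n_1 = (-0.0068, +1.0000)
n_2 = (-0.8085, +0.5886)
n_3 = (-0.5784, -0.8157)
n_4 = (+0.2160, -0.9764)
n_5 = (+0.5671, -0.8236)
n_6 = (+0.7440, -0.6681)
  (0,1): δ = 84.74°  ·
  (0,2): δ = 31.18°  ✓
  (0,3): δ = 59.53°  ·
  (0,4): δ = 107.35°  ·
  (0,5): δ = 129.42°  ·
  (0,6): δ = 142.95°  ·
  (1,2): δ = 126.45°  ·
  (1,3): δ = 35.73°  ✓
  (1,4): δ = 12.08°  ✓
  (1,5): δ = 34.16°  ✓
  (1,6): δ = 47.69°  ✓
  (2,3): δ = 89.29°  ·
  (2,4): δ = 41.47°  ✓
  (2,5): δ = 19.40°  ✓
  (2,6): δ = 5.87°  ✓
  (3,4): δ = 132.18°  ·
  (3,5): δ = 110.11°  ·
  (3,6): δ = 96.58°  ·
  (4,5): δ = 157.93°  ·
  (4,6): δ = 144.40°  ·
  (5,6): δ = 166.47°  ·
antipodal pairs: 8

count = 8; pairs: (0,2), (1,3), (1,4), (1,5), (1,6), (2,4), (2,5), (2,6)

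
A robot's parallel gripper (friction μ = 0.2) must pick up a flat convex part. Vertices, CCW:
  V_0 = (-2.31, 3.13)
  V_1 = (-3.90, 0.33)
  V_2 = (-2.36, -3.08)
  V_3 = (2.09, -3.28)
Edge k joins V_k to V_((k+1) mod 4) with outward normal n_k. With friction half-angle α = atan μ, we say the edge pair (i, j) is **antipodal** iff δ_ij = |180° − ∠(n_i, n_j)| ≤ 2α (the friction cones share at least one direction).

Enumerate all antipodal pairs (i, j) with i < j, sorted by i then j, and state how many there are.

α = atan 0.2 = 11.31°;  2α = 22.62°
n_0 = (-0.8696, +0.4938)
n_1 = (-0.9114, -0.4116)
n_2 = (-0.0449, -0.9990)
n_3 = (+0.8245, +0.5659)
  (0,1): δ = 126.11°  ·
  (0,2): δ = 62.98°  ·
  (0,3): δ = 64.06°  ·
  (1,2): δ = 116.88°  ·
  (1,3): δ = 10.16°  ✓
  (2,3): δ = 52.96°  ·
antipodal pairs: 1

count = 1; pairs: (1,3)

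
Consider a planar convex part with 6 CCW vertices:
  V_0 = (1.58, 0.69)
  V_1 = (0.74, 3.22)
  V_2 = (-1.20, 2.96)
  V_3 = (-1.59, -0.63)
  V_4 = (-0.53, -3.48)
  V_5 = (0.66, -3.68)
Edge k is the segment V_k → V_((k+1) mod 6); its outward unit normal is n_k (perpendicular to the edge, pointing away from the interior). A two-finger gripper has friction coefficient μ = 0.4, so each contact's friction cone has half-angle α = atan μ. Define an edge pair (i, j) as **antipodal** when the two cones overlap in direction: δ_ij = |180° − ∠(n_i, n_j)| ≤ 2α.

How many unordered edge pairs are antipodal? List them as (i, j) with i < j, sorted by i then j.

α = atan 0.4 = 21.80°;  2α = 43.60°
n_0 = (+0.9491, +0.3151)
n_1 = (-0.1328, +0.9911)
n_2 = (-0.9942, +0.1080)
n_3 = (-0.9373, -0.3486)
n_4 = (-0.1657, -0.9862)
n_5 = (+0.9785, -0.2060)
  (0,1): δ = 100.73°  ·
  (0,2): δ = 24.57°  ✓
  (0,3): δ = 2.03°  ✓
  (0,4): δ = 62.09°  ·
  (0,5): δ = 149.74°  ·
  (1,2): δ = 103.83°  ·
  (1,3): δ = 77.23°  ·
  (1,4): δ = 17.17°  ✓
  (1,5): δ = 70.48°  ·
  (2,3): δ = 153.40°  ·
  (2,4): δ = 93.34°  ·
  (2,5): δ = 5.69°  ✓
  (3,4): δ = 119.94°  ·
  (3,5): δ = 32.29°  ✓
  (4,5): δ = 92.35°  ·
antipodal pairs: 5

count = 5; pairs: (0,2), (0,3), (1,4), (2,5), (3,5)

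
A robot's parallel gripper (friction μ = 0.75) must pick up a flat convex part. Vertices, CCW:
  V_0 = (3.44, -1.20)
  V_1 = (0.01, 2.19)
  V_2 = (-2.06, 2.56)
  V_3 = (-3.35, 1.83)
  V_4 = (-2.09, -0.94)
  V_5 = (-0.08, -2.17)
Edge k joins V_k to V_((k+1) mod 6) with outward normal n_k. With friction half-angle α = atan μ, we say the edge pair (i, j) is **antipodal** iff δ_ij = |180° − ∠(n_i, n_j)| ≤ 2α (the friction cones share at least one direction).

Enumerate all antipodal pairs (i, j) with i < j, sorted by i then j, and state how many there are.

count = 8; pairs: (0,3), (0,4), (0,5), (1,3), (1,4), (1,5), (2,4), (2,5)

α = atan 0.75 = 36.87°;  2α = 73.74°
n_0 = (+0.7029, +0.7112)
n_1 = (+0.1760, +0.9844)
n_2 = (-0.4925, +0.8703)
n_3 = (-0.9103, -0.4141)
n_4 = (-0.5220, -0.8530)
n_5 = (+0.2657, -0.9641)
  (0,1): δ = 145.47°  ·
  (0,2): δ = 105.83°  ·
  (0,3): δ = 20.88°  ✓
  (0,4): δ = 13.20°  ✓
  (0,5): δ = 60.07°  ✓
  (1,2): δ = 140.36°  ·
  (1,3): δ = 55.41°  ✓
  (1,4): δ = 21.33°  ✓
  (1,5): δ = 25.54°  ✓
  (2,3): δ = 95.05°  ·
  (2,4): δ = 60.97°  ✓
  (2,5): δ = 14.10°  ✓
  (3,4): δ = 145.92°  ·
  (3,5): δ = 99.05°  ·
  (4,5): δ = 133.13°  ·
antipodal pairs: 8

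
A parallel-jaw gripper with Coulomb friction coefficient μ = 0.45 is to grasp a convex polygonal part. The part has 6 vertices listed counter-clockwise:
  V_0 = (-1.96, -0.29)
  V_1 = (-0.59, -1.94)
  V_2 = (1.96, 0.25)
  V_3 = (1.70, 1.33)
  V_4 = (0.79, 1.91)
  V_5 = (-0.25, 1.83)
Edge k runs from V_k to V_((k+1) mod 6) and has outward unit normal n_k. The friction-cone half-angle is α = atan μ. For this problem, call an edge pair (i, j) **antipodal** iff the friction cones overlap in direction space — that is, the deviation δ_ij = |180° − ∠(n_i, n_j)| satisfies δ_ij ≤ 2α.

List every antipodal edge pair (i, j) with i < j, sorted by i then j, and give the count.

count = 4; pairs: (0,2), (0,3), (1,4), (1,5)

α = atan 0.45 = 24.23°;  2α = 48.46°
n_0 = (-0.7694, -0.6388)
n_1 = (+0.6515, -0.7586)
n_2 = (+0.9722, +0.2341)
n_3 = (+0.5375, +0.8433)
n_4 = (-0.0767, +0.9971)
n_5 = (-0.7784, +0.6278)
  (0,1): δ = 89.05°  ·
  (0,2): δ = 26.17°  ✓
  (0,3): δ = 17.79°  ✓
  (0,4): δ = 54.70°  ·
  (0,5): δ = 101.41°  ·
  (1,2): δ = 117.12°  ·
  (1,3): δ = 73.17°  ·
  (1,4): δ = 36.26°  ✓
  (1,5): δ = 10.45°  ✓
  (2,3): δ = 136.05°  ·
  (2,4): δ = 99.14°  ·
  (2,5): δ = 52.43°  ·
  (3,4): δ = 143.09°  ·
  (3,5): δ = 96.38°  ·
  (4,5): δ = 133.29°  ·
antipodal pairs: 4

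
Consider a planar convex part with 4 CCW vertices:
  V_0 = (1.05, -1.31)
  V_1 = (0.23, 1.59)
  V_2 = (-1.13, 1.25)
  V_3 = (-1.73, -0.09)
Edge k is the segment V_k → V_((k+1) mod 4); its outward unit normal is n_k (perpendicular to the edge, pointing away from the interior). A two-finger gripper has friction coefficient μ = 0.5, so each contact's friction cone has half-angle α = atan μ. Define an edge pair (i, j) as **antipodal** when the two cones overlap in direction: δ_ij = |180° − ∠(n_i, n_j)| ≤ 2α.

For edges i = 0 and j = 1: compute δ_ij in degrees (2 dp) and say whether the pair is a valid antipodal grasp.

α = atan 0.5 = 26.57°;  2α = 53.13°
edge 0: e_0 = (-0.82, +2.90);  n_0 = (+0.9623, +0.2721)
edge 1: e_1 = (-1.36, -0.34);  n_1 = (-0.2425, +0.9701)
∠(n_0, n_1) = 88.25°
δ = |180° − 88.25°| = 91.75°
91.75° > 2α = 53.13°  →  invalid

δ = 91.75°, invalid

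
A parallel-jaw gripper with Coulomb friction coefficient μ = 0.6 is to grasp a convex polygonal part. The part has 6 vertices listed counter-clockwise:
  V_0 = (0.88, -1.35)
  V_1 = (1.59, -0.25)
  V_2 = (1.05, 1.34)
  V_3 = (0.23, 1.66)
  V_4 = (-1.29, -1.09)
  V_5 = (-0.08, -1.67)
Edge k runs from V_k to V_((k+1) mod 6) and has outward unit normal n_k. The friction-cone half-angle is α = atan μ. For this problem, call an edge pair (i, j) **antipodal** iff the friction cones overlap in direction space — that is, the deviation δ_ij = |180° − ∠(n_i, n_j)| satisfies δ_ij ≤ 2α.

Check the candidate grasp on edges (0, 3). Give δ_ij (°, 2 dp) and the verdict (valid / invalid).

δ = 3.91°, valid

α = atan 0.6 = 30.96°;  2α = 61.93°
edge 0: e_0 = (+0.71, +1.10);  n_0 = (+0.8402, -0.5423)
edge 3: e_3 = (-1.52, -2.75);  n_3 = (-0.8752, +0.4838)
∠(n_0, n_3) = 176.09°
δ = |180° − 176.09°| = 3.91°
3.91° ≤ 2α = 61.93°  →  valid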